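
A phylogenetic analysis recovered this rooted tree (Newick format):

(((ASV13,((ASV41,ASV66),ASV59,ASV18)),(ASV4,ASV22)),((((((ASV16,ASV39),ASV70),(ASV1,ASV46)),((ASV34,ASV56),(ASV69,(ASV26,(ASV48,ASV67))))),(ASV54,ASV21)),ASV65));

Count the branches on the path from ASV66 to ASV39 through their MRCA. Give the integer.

The MRCA of ASV66 and ASV39 is the root of the tree.
From ASV66 up to that node: 5 branches. From ASV39 up to the same node: 7 branches. Total: 5 + 7 = 12.

12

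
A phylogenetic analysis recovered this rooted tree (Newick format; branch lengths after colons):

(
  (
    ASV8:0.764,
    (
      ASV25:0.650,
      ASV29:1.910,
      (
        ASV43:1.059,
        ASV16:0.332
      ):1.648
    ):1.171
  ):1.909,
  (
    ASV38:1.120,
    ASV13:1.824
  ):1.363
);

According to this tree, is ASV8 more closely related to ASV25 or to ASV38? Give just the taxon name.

The MRCA of ASV8 and ASV25 subtends (ASV8,(ASV25,ASV29,(ASV43,ASV16))) (5 taxa).
The MRCA of ASV8 and ASV38 is the root, subtending the entire tree (7 taxa).
The first is nested inside the second, so ASV8 shares a more recent common ancestor with ASV25.

ASV25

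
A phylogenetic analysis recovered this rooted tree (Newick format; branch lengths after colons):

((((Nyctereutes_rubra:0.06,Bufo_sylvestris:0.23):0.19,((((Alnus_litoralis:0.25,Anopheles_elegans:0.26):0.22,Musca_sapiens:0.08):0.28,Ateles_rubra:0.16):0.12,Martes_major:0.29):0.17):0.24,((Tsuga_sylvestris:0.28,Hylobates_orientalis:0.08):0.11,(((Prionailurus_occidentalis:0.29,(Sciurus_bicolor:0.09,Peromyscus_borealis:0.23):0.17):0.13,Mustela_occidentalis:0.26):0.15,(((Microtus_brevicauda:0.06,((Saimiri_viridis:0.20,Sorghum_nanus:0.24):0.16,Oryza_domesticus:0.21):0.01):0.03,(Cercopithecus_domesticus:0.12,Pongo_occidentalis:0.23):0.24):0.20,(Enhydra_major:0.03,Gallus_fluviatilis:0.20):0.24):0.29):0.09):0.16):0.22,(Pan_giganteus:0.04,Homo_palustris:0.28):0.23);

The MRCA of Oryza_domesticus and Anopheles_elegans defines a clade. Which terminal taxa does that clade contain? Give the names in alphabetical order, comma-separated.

Alnus_litoralis, Anopheles_elegans, Ateles_rubra, Bufo_sylvestris, Cercopithecus_domesticus, Enhydra_major, Gallus_fluviatilis, Hylobates_orientalis, Martes_major, Microtus_brevicauda, Musca_sapiens, Mustela_occidentalis, Nyctereutes_rubra, Oryza_domesticus, Peromyscus_borealis, Pongo_occidentalis, Prionailurus_occidentalis, Saimiri_viridis, Sciurus_bicolor, Sorghum_nanus, Tsuga_sylvestris

Tracing Oryza_domesticus: it sits inside ((Saimiri_viridis,Sorghum_nanus),Oryza_domesticus).
Tracing Anopheles_elegans: it sits inside (Alnus_litoralis,Anopheles_elegans).
The smallest clade enclosing both is (((Nyctereutes_rubra,Bufo_sylvestris),((((Alnus_litoralis,Anopheles_elegans),Musca_sapiens),Ateles_rubra),Martes_major)),((Tsuga_sylvestris,Hylobates_orientalis),(((Prionailurus_occidentalis,(Sciurus_bicolor,Peromyscus_borealis)),Mustela_occidentalis),(((Microtus_brevicauda,((Saimiri_viridis,Sorghum_nanus),Oryza_domesticus)),(Cercopithecus_domesticus,Pongo_occidentalis)),(Enhydra_major,Gallus_fluviatilis))))); the answer is its 21 terminal taxa in alphabetical order.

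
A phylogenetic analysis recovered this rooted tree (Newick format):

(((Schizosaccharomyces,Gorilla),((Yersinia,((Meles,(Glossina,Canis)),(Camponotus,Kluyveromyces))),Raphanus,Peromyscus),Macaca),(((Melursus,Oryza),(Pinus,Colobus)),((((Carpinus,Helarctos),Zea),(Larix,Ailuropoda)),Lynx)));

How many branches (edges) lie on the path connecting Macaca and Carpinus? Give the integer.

The MRCA of Macaca and Carpinus is the root of the tree.
From Macaca up to that node: 2 branches. From Carpinus up to the same node: 6 branches. Total: 2 + 6 = 8.

8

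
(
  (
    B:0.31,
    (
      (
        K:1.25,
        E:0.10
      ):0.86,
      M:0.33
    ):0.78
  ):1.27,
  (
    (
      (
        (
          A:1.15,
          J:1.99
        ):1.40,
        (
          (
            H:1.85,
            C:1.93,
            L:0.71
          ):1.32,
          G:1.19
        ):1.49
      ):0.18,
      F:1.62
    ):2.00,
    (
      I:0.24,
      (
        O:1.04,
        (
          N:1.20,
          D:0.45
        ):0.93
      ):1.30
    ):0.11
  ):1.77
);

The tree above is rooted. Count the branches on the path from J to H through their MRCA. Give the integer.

5

The MRCA of J and H is the node subtending ((A,J),((H,C,L),G)).
From J up to that node: 2 branches. From H up to the same node: 3 branches. Total: 2 + 3 = 5.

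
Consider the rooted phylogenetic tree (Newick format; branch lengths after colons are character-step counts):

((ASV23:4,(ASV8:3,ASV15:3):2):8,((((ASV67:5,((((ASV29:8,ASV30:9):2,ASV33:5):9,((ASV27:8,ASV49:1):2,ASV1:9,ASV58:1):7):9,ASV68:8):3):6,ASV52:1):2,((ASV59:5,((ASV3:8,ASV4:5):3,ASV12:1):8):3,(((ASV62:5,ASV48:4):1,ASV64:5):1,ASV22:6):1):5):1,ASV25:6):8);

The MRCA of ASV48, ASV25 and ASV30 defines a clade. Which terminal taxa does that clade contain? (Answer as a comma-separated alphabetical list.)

Tracing ASV48: it sits inside (ASV62,ASV48).
Tracing ASV25: it sits inside ((((ASV67,((((ASV29,ASV30),ASV33),((ASV27,ASV49),ASV1,ASV58)),ASV68)),ASV52),((ASV59,((ASV3,ASV4),ASV12)),(((ASV62,ASV48),ASV64),ASV22))),ASV25).
Tracing ASV30: it sits inside (ASV29,ASV30).
The smallest clade enclosing all 3 is ((((ASV67,((((ASV29,ASV30),ASV33),((ASV27,ASV49),ASV1,ASV58)),ASV68)),ASV52),((ASV59,((ASV3,ASV4),ASV12)),(((ASV62,ASV48),ASV64),ASV22))),ASV25); the answer is its 19 terminal taxa in alphabetical order.

ASV1, ASV12, ASV22, ASV25, ASV27, ASV29, ASV3, ASV30, ASV33, ASV4, ASV48, ASV49, ASV52, ASV58, ASV59, ASV62, ASV64, ASV67, ASV68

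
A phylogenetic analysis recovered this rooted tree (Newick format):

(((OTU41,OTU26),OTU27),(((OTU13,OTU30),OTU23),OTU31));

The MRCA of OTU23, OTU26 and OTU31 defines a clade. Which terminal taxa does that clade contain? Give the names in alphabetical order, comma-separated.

Tracing OTU23: it sits inside ((OTU13,OTU30),OTU23).
Tracing OTU26: it sits inside (OTU41,OTU26).
Tracing OTU31: it sits inside (((OTU13,OTU30),OTU23),OTU31).
The smallest clade enclosing all 3 is the whole tree (their MRCA is the root), so the answer is all 7 tips in alphabetical order.

OTU13, OTU23, OTU26, OTU27, OTU30, OTU31, OTU41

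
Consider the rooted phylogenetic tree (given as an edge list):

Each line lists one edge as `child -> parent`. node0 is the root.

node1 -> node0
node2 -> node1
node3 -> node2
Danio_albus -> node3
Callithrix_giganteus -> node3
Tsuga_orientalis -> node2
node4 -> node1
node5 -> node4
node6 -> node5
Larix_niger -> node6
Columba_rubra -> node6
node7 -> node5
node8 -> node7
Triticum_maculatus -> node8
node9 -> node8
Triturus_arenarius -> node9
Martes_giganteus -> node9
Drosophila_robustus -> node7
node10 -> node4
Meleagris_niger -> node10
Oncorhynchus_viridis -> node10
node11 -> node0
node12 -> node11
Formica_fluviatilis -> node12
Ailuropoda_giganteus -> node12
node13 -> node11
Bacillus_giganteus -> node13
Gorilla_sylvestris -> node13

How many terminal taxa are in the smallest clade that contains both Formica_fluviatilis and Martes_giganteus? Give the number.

15

The MRCA of Formica_fluviatilis and Martes_giganteus is the root, so the clade is the entire tree.
That clade contains 15 terminal taxa: Ailuropoda_giganteus, Bacillus_giganteus, Callithrix_giganteus, Columba_rubra, Danio_albus, Drosophila_robustus, Formica_fluviatilis, Gorilla_sylvestris, Larix_niger, Martes_giganteus, Meleagris_niger, Oncorhynchus_viridis, Triticum_maculatus, Triturus_arenarius, Tsuga_orientalis.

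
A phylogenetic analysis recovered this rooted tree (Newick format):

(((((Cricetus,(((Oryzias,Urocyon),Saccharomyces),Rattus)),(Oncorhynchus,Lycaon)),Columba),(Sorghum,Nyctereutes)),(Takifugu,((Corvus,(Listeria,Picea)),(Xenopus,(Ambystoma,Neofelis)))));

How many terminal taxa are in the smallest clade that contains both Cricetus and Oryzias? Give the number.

The MRCA of Cricetus and Oryzias is the node subtending (Cricetus,(((Oryzias,Urocyon),Saccharomyces),Rattus)).
That clade contains 5 terminal taxa: Cricetus, Oryzias, Rattus, Saccharomyces, Urocyon.

5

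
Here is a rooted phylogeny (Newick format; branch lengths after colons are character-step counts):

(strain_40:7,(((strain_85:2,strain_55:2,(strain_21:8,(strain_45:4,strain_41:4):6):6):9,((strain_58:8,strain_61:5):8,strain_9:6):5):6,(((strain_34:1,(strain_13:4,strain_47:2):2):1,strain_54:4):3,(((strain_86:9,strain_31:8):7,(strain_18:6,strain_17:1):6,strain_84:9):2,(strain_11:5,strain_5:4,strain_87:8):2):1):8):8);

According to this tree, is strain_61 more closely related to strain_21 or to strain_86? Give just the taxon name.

The MRCA of strain_61 and strain_21 subtends ((strain_85,strain_55,(strain_21,(strain_45,strain_41))),((strain_58,strain_61),strain_9)) (8 taxa).
The MRCA of strain_61 and strain_86 subtends (((strain_85,strain_55,(strain_21,(strain_45,strain_41))),((strain_58,strain_61),strain_9)),(((strain_34,(strain_13,strain_47)),strain_54),(((strain_86,strain_31),(strain_18,strain_17),strain_84),(strain_11,strain_5,strain_87)))) (20 taxa).
The first is nested inside the second, so strain_61 shares a more recent common ancestor with strain_21.

strain_21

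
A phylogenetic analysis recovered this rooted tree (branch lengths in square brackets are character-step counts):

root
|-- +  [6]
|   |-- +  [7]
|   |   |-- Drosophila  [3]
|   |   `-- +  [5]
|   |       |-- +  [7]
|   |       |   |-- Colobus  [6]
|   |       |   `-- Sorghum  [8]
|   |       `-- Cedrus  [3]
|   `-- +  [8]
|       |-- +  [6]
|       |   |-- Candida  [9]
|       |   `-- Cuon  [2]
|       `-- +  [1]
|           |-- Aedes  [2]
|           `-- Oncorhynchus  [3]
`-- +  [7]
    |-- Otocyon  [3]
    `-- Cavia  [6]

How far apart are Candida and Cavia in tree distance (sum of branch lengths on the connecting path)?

The path runs Candida → … → MRCA → … → Cavia; the MRCA is the root of the tree.
Branch lengths along that path: 9 + 6 + 8 + 6 + 7 + 6 = 42.

42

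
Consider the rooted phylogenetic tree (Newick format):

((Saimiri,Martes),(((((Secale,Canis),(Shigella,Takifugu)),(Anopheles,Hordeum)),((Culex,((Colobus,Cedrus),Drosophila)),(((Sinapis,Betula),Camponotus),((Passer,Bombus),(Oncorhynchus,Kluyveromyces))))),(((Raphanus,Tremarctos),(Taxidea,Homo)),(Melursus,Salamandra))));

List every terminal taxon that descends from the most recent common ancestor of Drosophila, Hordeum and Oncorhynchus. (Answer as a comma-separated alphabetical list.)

Tracing Drosophila: it sits inside ((Colobus,Cedrus),Drosophila).
Tracing Hordeum: it sits inside (Anopheles,Hordeum).
Tracing Oncorhynchus: it sits inside (Oncorhynchus,Kluyveromyces).
The smallest clade enclosing all 3 is ((((Secale,Canis),(Shigella,Takifugu)),(Anopheles,Hordeum)),((Culex,((Colobus,Cedrus),Drosophila)),(((Sinapis,Betula),Camponotus),((Passer,Bombus),(Oncorhynchus,Kluyveromyces))))); the answer is its 17 terminal taxa in alphabetical order.

Anopheles, Betula, Bombus, Camponotus, Canis, Cedrus, Colobus, Culex, Drosophila, Hordeum, Kluyveromyces, Oncorhynchus, Passer, Secale, Shigella, Sinapis, Takifugu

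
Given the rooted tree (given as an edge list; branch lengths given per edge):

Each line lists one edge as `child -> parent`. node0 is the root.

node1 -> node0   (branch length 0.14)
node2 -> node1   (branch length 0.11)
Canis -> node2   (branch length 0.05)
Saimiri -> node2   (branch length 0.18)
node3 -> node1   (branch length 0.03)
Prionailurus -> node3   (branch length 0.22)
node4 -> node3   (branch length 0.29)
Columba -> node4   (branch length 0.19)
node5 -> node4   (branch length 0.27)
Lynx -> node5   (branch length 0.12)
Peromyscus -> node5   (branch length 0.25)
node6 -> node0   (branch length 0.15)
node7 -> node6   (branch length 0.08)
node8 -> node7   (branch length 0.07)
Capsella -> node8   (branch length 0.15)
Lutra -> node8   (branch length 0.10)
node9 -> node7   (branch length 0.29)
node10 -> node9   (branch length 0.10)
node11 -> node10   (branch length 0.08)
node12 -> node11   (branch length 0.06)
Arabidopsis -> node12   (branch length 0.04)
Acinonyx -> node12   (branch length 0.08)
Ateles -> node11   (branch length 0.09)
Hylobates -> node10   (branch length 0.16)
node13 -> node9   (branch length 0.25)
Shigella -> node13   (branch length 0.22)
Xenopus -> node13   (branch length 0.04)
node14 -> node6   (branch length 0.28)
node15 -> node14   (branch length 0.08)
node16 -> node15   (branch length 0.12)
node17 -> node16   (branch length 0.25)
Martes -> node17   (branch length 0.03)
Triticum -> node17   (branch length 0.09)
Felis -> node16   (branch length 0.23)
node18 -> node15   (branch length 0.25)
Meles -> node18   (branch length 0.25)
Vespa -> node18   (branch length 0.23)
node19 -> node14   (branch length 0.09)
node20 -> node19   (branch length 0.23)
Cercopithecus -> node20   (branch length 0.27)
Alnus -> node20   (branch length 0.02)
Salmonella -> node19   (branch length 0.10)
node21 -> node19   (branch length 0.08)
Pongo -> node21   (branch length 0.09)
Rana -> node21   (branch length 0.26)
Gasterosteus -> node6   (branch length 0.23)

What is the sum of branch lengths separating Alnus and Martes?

The path runs Alnus → … → MRCA → … → Martes; the MRCA is the node subtending ((((Martes,Triticum),Felis),(Meles,Vespa)),((Cercopithecus,Alnus),Salmonella,(Pongo,Rana))).
Branch lengths along that path: 0.02 + 0.23 + 0.09 + 0.08 + 0.12 + 0.25 + 0.03 = 0.82.

0.82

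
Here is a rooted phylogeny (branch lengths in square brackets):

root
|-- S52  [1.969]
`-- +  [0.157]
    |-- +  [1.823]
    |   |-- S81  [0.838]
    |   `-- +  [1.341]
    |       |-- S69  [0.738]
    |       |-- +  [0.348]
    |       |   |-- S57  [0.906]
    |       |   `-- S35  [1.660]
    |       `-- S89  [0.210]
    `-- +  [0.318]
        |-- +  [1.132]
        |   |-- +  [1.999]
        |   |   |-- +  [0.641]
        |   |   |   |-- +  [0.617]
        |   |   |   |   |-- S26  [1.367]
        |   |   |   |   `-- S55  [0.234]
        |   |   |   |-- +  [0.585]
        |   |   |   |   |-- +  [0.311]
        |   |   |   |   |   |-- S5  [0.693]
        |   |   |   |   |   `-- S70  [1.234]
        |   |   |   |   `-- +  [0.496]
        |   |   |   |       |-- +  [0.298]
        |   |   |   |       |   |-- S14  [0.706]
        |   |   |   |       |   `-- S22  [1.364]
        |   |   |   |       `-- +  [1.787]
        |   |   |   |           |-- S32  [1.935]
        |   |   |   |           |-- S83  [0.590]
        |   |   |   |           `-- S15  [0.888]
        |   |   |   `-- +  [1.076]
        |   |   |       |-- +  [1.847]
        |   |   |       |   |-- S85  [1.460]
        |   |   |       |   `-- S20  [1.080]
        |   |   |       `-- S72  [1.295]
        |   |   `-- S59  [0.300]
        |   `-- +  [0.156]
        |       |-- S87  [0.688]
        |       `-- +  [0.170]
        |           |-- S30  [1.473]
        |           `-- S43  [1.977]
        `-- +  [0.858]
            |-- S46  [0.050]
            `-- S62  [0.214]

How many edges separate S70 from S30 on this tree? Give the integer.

8

The MRCA of S70 and S30 is the node subtending ((((S26,S55),((S5,S70),((S14,S22),(S32,S83,S15))),((S85,S20),S72)),S59),(S87,(S30,S43))).
From S70 up to that node: 5 branches. From S30 up to the same node: 3 branches. Total: 5 + 3 = 8.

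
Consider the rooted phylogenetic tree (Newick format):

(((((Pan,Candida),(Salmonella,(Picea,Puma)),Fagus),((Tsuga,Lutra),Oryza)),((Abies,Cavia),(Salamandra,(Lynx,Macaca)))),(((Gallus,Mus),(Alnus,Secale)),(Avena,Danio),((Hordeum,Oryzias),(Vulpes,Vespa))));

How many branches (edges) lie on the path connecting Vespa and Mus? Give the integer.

6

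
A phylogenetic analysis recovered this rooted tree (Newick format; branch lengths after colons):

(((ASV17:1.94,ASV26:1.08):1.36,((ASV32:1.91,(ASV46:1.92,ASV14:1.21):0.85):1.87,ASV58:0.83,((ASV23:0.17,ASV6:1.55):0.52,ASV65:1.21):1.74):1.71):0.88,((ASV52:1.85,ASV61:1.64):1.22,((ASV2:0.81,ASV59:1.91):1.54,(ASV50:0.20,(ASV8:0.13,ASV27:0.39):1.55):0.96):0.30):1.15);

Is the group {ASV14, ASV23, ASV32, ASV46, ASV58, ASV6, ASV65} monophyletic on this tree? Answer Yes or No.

The most recent common ancestor of these taxa subtends ((ASV32,(ASV46,ASV14)),ASV58,((ASV23,ASV6),ASV65)).
That clade has exactly 7 tips — every listed taxon and nothing else — so the group is monophyletic.

Yes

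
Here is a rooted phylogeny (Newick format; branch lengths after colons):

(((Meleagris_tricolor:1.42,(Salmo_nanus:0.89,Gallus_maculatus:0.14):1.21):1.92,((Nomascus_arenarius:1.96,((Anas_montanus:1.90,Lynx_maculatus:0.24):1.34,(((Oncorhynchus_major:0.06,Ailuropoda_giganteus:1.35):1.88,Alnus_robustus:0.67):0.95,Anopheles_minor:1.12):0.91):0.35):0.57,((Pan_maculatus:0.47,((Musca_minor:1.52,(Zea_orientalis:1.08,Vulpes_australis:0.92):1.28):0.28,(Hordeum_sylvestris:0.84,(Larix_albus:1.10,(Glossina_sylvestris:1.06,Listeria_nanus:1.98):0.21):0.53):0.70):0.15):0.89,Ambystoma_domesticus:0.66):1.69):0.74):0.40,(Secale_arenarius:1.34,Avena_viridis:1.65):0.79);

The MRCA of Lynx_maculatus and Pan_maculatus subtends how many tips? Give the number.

16

The MRCA of Lynx_maculatus and Pan_maculatus is the node subtending ((Nomascus_arenarius,((Anas_montanus,Lynx_maculatus),(((Oncorhynchus_major,Ailuropoda_giganteus),Alnus_robustus),Anopheles_minor))),((Pan_maculatus,((Musca_minor,(Zea_orientalis,Vulpes_australis)),(Hordeum_sylvestris,(Larix_albus,(Glossina_sylvestris,Listeria_nanus))))),Ambystoma_domesticus)).
That clade contains 16 terminal taxa: Ailuropoda_giganteus, Alnus_robustus, Ambystoma_domesticus, Anas_montanus, Anopheles_minor, Glossina_sylvestris, Hordeum_sylvestris, Larix_albus, Listeria_nanus, Lynx_maculatus, Musca_minor, Nomascus_arenarius, Oncorhynchus_major, Pan_maculatus, Vulpes_australis, Zea_orientalis.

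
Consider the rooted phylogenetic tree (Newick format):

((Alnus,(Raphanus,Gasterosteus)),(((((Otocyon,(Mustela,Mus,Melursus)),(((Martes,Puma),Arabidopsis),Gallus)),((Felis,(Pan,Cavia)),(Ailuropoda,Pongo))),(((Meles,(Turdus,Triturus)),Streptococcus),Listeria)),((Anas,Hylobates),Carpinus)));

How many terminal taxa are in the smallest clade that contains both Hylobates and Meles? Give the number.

21

The MRCA of Hylobates and Meles is the node subtending (((((Otocyon,(Mustela,Mus,Melursus)),(((Martes,Puma),Arabidopsis),Gallus)),((Felis,(Pan,Cavia)),(Ailuropoda,Pongo))),(((Meles,(Turdus,Triturus)),Streptococcus),Listeria)),((Anas,Hylobates),Carpinus)).
That clade contains 21 terminal taxa: Ailuropoda, Anas, Arabidopsis, Carpinus, Cavia, Felis, Gallus, Hylobates, Listeria, Martes, Meles, Melursus, Mus, Mustela, Otocyon, Pan, Pongo, Puma, Streptococcus, Triturus, Turdus.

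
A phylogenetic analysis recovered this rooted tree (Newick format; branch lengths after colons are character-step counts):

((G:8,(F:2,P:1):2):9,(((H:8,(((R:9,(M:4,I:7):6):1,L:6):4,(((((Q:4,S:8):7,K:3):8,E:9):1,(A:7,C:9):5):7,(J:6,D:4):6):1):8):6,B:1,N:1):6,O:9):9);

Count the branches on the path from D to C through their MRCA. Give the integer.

The MRCA of D and C is the node subtending (((((Q,S),K),E),(A,C)),(J,D)).
From D up to that node: 2 branches. From C up to the same node: 3 branches. Total: 2 + 3 = 5.

5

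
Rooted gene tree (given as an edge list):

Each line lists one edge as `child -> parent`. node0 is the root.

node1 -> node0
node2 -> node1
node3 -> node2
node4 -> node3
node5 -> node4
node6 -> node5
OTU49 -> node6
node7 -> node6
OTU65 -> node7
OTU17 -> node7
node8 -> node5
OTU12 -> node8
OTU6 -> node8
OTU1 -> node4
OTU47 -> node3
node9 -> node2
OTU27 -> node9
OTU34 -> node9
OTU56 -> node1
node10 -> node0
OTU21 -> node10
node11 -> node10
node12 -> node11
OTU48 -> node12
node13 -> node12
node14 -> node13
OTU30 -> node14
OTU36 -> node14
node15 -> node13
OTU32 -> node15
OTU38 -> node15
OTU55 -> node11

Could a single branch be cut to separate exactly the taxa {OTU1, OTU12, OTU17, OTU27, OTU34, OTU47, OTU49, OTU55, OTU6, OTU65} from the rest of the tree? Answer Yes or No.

The MRCA of the listed taxa is the root, so the smallest clade containing them is the whole tree.
That clade also contains OTU21, OTU30, OTU32, OTU36, OTU38, OTU48, OTU56, which are not in the proposed group, so the group is not monophyletic.

No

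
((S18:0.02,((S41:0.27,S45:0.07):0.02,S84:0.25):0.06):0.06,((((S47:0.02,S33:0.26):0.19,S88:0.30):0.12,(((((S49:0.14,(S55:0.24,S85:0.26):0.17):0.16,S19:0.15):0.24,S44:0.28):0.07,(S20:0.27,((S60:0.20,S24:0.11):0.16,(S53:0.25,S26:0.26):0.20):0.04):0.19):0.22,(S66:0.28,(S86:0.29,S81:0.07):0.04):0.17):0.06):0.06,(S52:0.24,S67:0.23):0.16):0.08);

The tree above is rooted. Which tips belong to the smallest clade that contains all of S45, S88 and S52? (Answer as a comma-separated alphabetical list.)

S18, S19, S20, S24, S26, S33, S41, S44, S45, S47, S49, S52, S53, S55, S60, S66, S67, S81, S84, S85, S86, S88

Tracing S45: it sits inside (S41,S45).
Tracing S88: it sits inside ((S47,S33),S88).
Tracing S52: it sits inside (S52,S67).
The smallest clade enclosing all 3 is the whole tree (their MRCA is the root), so the answer is all 22 tips in alphabetical order.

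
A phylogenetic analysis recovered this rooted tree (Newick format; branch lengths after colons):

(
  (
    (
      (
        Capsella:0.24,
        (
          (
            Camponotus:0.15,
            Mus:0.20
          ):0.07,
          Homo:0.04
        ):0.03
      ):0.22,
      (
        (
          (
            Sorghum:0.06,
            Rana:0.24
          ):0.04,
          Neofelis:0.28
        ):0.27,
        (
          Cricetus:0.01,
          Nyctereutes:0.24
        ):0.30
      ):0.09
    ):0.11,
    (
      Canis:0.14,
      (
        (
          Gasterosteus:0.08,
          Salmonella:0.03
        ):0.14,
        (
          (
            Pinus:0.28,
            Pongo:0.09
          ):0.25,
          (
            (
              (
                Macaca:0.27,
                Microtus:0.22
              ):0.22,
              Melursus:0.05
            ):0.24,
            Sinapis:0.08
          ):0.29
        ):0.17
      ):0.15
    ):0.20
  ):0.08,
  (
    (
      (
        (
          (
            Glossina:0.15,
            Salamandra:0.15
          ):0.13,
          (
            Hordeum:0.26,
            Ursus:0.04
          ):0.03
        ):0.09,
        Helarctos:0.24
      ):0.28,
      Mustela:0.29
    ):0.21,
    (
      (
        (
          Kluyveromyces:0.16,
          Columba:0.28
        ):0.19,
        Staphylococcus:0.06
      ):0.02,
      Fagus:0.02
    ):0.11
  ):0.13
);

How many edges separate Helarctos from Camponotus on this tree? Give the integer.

10

The MRCA of Helarctos and Camponotus is the root of the tree.
From Helarctos up to that node: 4 branches. From Camponotus up to the same node: 6 branches. Total: 4 + 6 = 10.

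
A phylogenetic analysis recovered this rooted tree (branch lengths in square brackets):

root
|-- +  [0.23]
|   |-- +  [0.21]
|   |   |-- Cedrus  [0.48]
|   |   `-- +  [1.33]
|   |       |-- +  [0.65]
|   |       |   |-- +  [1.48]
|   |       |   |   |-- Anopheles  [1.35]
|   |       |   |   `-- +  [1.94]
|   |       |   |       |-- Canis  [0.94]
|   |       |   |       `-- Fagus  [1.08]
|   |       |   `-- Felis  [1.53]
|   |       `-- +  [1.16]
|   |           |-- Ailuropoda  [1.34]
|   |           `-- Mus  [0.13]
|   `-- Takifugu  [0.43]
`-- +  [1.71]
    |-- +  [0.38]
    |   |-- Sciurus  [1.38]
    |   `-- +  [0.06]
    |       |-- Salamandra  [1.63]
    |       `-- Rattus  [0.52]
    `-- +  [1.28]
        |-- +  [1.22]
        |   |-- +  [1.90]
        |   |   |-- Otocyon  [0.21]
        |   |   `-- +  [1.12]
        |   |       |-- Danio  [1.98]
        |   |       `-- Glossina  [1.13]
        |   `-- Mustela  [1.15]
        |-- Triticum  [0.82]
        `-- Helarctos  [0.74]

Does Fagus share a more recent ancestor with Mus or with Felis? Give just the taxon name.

Felis

The MRCA of Fagus and Felis subtends ((Anopheles,(Canis,Fagus)),Felis) (4 taxa).
The MRCA of Fagus and Mus subtends (((Anopheles,(Canis,Fagus)),Felis),(Ailuropoda,Mus)) (6 taxa).
The first is nested inside the second, so Fagus shares a more recent common ancestor with Felis.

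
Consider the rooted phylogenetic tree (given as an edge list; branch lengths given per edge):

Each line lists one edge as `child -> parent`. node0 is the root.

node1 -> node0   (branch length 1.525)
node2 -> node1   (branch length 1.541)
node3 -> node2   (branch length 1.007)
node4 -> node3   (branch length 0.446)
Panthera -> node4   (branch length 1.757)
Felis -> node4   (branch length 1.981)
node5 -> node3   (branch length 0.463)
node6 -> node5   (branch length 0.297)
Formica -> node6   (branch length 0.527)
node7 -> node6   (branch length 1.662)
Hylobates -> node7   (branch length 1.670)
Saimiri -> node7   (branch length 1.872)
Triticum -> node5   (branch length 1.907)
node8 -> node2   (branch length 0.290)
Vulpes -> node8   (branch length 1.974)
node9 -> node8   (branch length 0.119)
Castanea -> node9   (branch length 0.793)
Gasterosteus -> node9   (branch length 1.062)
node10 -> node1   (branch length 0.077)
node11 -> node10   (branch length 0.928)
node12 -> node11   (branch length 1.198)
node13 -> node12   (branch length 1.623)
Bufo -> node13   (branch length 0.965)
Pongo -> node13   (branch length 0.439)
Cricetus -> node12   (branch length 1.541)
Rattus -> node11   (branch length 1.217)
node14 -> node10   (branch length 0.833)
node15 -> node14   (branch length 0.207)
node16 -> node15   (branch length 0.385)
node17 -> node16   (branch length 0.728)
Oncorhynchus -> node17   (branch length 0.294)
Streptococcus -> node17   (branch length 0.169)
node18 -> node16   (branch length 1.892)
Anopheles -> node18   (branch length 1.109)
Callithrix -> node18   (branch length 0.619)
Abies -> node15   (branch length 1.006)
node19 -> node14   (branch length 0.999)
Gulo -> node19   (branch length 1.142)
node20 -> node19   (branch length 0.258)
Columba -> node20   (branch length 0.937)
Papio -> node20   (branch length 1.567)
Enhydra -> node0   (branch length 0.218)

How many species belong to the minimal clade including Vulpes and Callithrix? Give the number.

21

The MRCA of Vulpes and Callithrix is the node subtending ((((Panthera,Felis),((Formica,(Hylobates,Saimiri)),Triticum)),(Vulpes,(Castanea,Gasterosteus))),((((Bufo,Pongo),Cricetus),Rattus),((((Oncorhynchus,Streptococcus),(Anopheles,Callithrix)),Abies),(Gulo,(Columba,Papio))))).
That clade contains 21 terminal taxa: Abies, Anopheles, Bufo, Callithrix, Castanea, Columba, Cricetus, Felis, Formica, Gasterosteus, Gulo, Hylobates, Oncorhynchus, Panthera, Papio, Pongo, Rattus, Saimiri, Streptococcus, Triticum, Vulpes.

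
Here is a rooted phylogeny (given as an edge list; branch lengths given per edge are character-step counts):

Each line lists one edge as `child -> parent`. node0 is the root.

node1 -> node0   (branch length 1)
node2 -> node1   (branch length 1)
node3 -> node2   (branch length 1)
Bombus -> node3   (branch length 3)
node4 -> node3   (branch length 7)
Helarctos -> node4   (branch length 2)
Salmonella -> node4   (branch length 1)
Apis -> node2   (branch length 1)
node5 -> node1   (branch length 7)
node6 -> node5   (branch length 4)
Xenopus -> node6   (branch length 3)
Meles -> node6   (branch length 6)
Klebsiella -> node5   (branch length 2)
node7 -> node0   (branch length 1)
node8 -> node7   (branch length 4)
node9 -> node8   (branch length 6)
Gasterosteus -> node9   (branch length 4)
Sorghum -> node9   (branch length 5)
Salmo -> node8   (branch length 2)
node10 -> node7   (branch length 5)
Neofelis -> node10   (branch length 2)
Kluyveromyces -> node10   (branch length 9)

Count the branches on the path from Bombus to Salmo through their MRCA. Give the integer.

The MRCA of Bombus and Salmo is the root of the tree.
From Bombus up to that node: 4 branches. From Salmo up to the same node: 3 branches. Total: 4 + 3 = 7.

7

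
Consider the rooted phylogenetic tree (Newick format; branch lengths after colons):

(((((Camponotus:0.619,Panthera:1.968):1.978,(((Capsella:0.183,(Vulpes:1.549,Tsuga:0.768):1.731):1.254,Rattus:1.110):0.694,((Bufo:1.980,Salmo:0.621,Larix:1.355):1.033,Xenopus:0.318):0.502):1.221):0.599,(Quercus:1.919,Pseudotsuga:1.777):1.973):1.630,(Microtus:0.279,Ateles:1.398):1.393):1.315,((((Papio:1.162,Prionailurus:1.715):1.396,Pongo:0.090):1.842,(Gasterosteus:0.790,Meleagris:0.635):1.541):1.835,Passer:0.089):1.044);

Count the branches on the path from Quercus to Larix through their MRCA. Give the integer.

7

The MRCA of Quercus and Larix is the node subtending (((Camponotus,Panthera),(((Capsella,(Vulpes,Tsuga)),Rattus),((Bufo,Salmo,Larix),Xenopus))),(Quercus,Pseudotsuga)).
From Quercus up to that node: 2 branches. From Larix up to the same node: 5 branches. Total: 2 + 5 = 7.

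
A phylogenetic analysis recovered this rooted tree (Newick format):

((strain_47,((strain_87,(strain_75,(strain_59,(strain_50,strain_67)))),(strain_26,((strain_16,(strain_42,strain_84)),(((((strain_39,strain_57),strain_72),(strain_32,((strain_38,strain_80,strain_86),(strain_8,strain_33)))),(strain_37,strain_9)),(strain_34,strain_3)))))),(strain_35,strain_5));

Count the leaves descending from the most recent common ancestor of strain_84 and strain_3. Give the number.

16

The MRCA of strain_84 and strain_3 is the node subtending ((strain_16,(strain_42,strain_84)),(((((strain_39,strain_57),strain_72),(strain_32,((strain_38,strain_80,strain_86),(strain_8,strain_33)))),(strain_37,strain_9)),(strain_34,strain_3))).
That clade contains 16 terminal taxa: strain_16, strain_3, strain_32, strain_33, strain_34, strain_37, strain_38, strain_39, strain_42, strain_57, strain_72, strain_8, strain_80, strain_84, strain_86, strain_9.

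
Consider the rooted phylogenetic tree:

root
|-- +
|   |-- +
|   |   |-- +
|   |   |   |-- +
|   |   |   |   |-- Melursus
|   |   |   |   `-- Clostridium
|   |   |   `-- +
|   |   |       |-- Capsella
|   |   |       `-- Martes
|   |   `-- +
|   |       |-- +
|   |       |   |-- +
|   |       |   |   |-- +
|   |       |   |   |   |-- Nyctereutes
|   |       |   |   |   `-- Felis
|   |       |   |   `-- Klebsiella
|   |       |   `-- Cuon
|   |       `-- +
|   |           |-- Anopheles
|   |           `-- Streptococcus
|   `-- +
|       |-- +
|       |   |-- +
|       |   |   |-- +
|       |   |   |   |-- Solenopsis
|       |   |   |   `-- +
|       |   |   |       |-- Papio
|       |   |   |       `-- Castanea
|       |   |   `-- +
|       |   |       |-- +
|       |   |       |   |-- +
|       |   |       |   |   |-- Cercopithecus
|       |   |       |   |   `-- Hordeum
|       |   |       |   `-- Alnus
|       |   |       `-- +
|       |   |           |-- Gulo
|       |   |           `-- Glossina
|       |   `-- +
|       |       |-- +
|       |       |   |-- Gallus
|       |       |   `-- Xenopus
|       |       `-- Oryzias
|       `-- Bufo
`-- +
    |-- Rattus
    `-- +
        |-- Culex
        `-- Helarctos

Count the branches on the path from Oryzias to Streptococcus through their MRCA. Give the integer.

8

The MRCA of Oryzias and Streptococcus is the node subtending ((((Melursus,Clostridium),(Capsella,Martes)),((((Nyctereutes,Felis),Klebsiella),Cuon),(Anopheles,Streptococcus))),((((Solenopsis,(Papio,Castanea)),(((Cercopithecus,Hordeum),Alnus),(Gulo,Glossina))),((Gallus,Xenopus),Oryzias)),Bufo)).
From Oryzias up to that node: 4 branches. From Streptococcus up to the same node: 4 branches. Total: 4 + 4 = 8.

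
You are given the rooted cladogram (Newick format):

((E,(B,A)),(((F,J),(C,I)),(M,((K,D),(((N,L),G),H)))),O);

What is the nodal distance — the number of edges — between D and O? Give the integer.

6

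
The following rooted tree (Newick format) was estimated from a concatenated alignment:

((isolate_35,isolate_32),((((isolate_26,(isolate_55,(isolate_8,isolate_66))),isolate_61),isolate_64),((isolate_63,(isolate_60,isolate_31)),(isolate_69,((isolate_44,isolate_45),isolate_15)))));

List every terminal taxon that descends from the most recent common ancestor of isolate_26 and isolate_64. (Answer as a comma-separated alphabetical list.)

isolate_26, isolate_55, isolate_61, isolate_64, isolate_66, isolate_8

Tracing isolate_26: it sits inside (isolate_26,(isolate_55,(isolate_8,isolate_66))).
Tracing isolate_64: it sits inside (((isolate_26,(isolate_55,(isolate_8,isolate_66))),isolate_61),isolate_64).
The smallest clade enclosing both is (((isolate_26,(isolate_55,(isolate_8,isolate_66))),isolate_61),isolate_64); the answer is its 6 terminal taxa in alphabetical order.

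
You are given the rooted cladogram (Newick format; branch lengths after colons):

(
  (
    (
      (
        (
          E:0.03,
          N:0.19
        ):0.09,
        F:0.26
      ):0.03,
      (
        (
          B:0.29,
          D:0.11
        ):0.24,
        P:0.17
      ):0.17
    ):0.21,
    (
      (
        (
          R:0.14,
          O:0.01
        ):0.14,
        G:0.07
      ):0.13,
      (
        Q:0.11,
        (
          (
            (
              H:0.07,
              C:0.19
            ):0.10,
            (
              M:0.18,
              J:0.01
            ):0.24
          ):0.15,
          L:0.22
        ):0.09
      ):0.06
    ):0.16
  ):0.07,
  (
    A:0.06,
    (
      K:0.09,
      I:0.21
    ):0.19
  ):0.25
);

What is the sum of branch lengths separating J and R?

The path runs J → … → MRCA → … → R; the MRCA is the node subtending (((R,O),G),(Q,(((H,C),(M,J)),L))).
Branch lengths along that path: 0.01 + 0.24 + 0.15 + 0.09 + 0.06 + 0.13 + 0.14 + 0.14 = 0.96.

0.96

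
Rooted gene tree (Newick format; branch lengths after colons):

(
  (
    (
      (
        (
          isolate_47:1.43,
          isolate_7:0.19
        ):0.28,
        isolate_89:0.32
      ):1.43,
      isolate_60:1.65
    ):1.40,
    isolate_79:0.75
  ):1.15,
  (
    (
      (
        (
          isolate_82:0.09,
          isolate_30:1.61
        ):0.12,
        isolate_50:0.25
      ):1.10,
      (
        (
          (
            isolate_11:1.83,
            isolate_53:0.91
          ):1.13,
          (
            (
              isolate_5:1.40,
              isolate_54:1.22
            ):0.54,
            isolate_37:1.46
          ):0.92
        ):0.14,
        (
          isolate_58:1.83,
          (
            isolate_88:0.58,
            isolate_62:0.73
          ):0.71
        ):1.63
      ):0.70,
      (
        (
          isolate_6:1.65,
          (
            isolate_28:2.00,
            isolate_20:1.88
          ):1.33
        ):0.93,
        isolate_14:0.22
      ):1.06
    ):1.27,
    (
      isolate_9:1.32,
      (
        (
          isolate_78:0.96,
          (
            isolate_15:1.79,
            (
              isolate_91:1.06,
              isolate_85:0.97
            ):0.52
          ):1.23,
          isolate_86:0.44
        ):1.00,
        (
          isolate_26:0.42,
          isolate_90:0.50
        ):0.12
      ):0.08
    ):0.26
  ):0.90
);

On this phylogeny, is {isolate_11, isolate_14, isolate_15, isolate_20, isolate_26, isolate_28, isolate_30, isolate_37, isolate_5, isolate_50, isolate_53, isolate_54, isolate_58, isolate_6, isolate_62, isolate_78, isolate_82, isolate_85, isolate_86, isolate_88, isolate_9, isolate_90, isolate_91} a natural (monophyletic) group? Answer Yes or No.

The most recent common ancestor of these taxa subtends ((((isolate_82,isolate_30),isolate_50),(((isolate_11,isolate_53),((isolate_5,isolate_54),isolate_37)),(isolate_58,(isolate_88,isolate_62))),((isolate_6,(isolate_28,isolate_20)),isolate_14)),(isolate_9,((isolate_78,(isolate_15,(isolate_91,isolate_85)),isolate_86),(isolate_26,isolate_90)))).
That clade has exactly 23 tips — every listed taxon and nothing else — so the group is monophyletic.

Yes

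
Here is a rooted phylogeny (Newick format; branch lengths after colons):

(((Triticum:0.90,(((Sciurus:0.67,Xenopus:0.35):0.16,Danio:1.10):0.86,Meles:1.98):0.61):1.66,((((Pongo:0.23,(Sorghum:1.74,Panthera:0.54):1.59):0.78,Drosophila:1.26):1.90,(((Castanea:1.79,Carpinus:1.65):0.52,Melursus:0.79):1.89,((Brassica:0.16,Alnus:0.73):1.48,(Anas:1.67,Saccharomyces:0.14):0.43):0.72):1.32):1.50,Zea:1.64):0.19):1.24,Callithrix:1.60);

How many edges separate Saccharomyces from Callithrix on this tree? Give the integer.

8

The MRCA of Saccharomyces and Callithrix is the root of the tree.
From Saccharomyces up to that node: 7 branches. From Callithrix up to the same node: 1 branch. Total: 7 + 1 = 8.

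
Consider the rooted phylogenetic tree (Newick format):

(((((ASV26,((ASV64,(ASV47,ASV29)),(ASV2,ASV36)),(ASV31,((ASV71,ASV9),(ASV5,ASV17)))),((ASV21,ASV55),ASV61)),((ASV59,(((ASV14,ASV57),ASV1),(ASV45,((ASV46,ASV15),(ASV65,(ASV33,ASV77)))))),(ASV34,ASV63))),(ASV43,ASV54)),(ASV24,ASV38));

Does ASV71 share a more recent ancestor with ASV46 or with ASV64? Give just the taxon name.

The MRCA of ASV71 and ASV64 subtends (ASV26,((ASV64,(ASV47,ASV29)),(ASV2,ASV36)),(ASV31,((ASV71,ASV9),(ASV5,ASV17)))) (11 taxa).
The MRCA of ASV71 and ASV46 subtends (((ASV26,((ASV64,(ASV47,ASV29)),(ASV2,ASV36)),(ASV31,((ASV71,ASV9),(ASV5,ASV17)))),((ASV21,ASV55),ASV61)),((ASV59,(((ASV14,ASV57),ASV1),(ASV45,((ASV46,ASV15),(ASV65,(ASV33,ASV77)))))),(ASV34,ASV63))) (26 taxa).
The first is nested inside the second, so ASV71 shares a more recent common ancestor with ASV64.

ASV64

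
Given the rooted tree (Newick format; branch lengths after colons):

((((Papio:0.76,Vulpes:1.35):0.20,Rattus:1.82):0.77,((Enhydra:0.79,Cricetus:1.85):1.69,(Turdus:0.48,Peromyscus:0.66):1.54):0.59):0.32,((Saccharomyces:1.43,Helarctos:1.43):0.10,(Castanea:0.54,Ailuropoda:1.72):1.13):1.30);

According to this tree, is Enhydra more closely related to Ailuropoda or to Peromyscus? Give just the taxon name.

The MRCA of Enhydra and Peromyscus subtends ((Enhydra,Cricetus),(Turdus,Peromyscus)) (4 taxa).
The MRCA of Enhydra and Ailuropoda is the root, subtending the entire tree (11 taxa).
The first is nested inside the second, so Enhydra shares a more recent common ancestor with Peromyscus.

Peromyscus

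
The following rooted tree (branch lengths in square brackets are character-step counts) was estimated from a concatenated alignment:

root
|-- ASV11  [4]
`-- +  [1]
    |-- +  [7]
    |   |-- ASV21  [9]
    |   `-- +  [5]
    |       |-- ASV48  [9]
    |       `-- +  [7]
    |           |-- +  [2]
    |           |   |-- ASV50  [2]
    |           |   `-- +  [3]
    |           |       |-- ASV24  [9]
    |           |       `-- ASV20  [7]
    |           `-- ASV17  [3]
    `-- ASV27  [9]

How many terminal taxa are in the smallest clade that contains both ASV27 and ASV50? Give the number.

The MRCA of ASV27 and ASV50 is the node subtending ((ASV21,(ASV48,((ASV50,(ASV24,ASV20)),ASV17))),ASV27).
That clade contains 7 terminal taxa: ASV17, ASV20, ASV21, ASV24, ASV27, ASV48, ASV50.

7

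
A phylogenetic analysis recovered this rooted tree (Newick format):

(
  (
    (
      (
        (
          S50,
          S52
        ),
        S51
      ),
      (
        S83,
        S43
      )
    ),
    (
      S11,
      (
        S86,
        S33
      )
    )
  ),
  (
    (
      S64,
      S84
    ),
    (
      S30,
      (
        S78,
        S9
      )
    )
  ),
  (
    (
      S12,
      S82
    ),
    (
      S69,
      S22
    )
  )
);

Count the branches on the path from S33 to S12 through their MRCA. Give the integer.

7

The MRCA of S33 and S12 is the root of the tree.
From S33 up to that node: 4 branches. From S12 up to the same node: 3 branches. Total: 4 + 3 = 7.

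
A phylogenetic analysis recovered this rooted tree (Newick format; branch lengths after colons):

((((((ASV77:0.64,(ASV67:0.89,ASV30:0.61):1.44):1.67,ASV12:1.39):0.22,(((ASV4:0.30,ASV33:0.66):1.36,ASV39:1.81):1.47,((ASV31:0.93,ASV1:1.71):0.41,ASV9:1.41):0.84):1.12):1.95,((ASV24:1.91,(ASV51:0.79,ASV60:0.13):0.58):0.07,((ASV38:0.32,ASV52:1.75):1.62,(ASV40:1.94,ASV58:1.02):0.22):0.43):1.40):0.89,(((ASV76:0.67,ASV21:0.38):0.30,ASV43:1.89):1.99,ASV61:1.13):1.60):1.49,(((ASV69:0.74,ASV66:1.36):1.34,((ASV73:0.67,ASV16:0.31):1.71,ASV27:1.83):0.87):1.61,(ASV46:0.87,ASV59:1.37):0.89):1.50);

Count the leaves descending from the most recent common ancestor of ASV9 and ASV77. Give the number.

10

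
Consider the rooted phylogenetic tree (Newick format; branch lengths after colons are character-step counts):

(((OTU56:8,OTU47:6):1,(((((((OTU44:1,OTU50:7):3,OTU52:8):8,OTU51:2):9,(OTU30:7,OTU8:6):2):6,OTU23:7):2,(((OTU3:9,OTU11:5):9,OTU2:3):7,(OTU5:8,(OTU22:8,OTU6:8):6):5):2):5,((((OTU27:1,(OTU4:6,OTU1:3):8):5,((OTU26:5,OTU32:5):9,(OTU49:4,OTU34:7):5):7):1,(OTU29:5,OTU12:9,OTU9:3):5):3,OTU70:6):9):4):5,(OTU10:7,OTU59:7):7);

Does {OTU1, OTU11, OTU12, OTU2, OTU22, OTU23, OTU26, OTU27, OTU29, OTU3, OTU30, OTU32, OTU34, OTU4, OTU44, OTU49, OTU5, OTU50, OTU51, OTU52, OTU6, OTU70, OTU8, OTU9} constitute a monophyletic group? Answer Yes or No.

The most recent common ancestor of these taxa subtends (((((((OTU44,OTU50),OTU52),OTU51),(OTU30,OTU8)),OTU23),(((OTU3,OTU11),OTU2),(OTU5,(OTU22,OTU6)))),((((OTU27,(OTU4,OTU1)),((OTU26,OTU32),(OTU49,OTU34))),(OTU29,OTU12,OTU9)),OTU70)).
That clade has exactly 24 tips — every listed taxon and nothing else — so the group is monophyletic.

Yes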